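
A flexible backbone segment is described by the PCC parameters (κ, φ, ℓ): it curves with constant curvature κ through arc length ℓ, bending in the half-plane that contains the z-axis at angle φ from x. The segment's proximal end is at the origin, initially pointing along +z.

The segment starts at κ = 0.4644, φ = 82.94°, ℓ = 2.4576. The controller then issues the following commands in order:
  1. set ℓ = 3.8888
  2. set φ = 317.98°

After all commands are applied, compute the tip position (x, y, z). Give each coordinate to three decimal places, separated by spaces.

initial: κ=0.4644, φ=82.94°, ℓ=2.4576
cmd 1: set ℓ=3.8888 → (κ,φ,ℓ)=(0.4644,82.94°,3.8888) → tip=(0.3263,2.6349,2.0940)
cmd 2: set φ=317.98° → (κ,φ,ℓ)=(0.4644,317.98°,3.8888) → tip=(1.9725,-1.7773,2.0940)

1.972 -1.777 2.094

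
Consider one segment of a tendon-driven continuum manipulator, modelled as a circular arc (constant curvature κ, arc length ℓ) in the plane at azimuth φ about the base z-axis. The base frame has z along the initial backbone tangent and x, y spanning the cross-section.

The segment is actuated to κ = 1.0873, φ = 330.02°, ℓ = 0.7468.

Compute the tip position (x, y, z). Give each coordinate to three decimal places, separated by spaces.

0.249 -0.143 0.667

θ = κ·ℓ = 1.0873 × 0.7468 = 0.81200 rad
ρ = (1 − cos θ)/κ = (1 − 0.68805)/1.0873 = 0.28690
z = sin θ / κ = 0.72566/1.0873 = 0.66740
x = ρ cos φ = 0.28690 × cos(330.02°) = 0.24851
y = ρ sin φ = 0.28690 × sin(330.02°) = -0.14336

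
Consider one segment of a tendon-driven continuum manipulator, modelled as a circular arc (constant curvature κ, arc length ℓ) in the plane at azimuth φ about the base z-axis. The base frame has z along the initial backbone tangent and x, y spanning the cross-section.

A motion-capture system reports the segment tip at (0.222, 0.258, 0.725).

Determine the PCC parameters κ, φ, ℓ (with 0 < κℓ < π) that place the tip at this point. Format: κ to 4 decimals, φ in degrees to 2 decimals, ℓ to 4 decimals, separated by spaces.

ρ = √(x²+y²) = √(0.222² + 0.258²) = 0.34036
φ = atan2(y, x) mod 360° = atan2(0.258, 0.222) = 49.2892°
|p|² = ρ² + z² = 0.34036² + 0.725² = 0.64147
κ = 2ρ / |p|² = 2×0.34036 / 0.64147 = 1.06120
θ = 2·atan2(ρ, z) = 2·atan2(0.34036, 0.725) = 0.87785 rad
ℓ = θ/κ = 0.87785/1.06120 = 0.82723

1.0612 49.29 0.8272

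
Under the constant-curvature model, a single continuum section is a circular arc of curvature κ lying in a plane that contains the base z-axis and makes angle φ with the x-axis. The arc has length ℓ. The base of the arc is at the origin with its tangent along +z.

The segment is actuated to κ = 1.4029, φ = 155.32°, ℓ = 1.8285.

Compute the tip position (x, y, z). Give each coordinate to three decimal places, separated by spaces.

-1.191 0.547 0.388

θ = κ·ℓ = 1.4029 × 1.8285 = 2.56520 rad
ρ = (1 − cos θ)/κ = (1 − -0.83844)/1.4029 = 1.31045
z = sin θ / κ = 0.54500/1.4029 = 0.38848
x = ρ cos φ = 1.31045 × cos(155.32°) = -1.19075
y = ρ sin φ = 1.31045 × sin(155.32°) = 0.54718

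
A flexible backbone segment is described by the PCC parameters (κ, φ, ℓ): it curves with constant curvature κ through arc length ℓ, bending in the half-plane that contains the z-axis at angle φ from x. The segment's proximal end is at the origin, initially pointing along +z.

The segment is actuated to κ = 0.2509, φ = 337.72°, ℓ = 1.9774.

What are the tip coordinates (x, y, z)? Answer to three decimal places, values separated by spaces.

0.445 -0.182 1.897

θ = κ·ℓ = 0.2509 × 1.9774 = 0.49613 rad
ρ = (1 − cos θ)/κ = (1 − 0.87943)/0.2509 = 0.48054
z = sin θ / κ = 0.47603/0.2509 = 1.89727
x = ρ cos φ = 0.48054 × cos(337.72°) = 0.44467
y = ρ sin φ = 0.48054 × sin(337.72°) = -0.18219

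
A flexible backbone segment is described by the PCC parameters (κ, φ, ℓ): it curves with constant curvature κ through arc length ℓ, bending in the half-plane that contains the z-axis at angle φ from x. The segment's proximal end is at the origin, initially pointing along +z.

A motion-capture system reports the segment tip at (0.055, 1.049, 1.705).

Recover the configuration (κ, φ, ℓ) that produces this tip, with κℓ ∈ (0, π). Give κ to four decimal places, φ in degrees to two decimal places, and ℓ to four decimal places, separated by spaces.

ρ = √(x²+y²) = √(0.055² + 1.049²) = 1.05044
φ = atan2(y, x) mod 360° = atan2(1.049, 0.055) = 86.9987°
|p|² = ρ² + z² = 1.05044² + 1.705² = 4.01045
κ = 2ρ / |p|² = 2×1.05044 / 4.01045 = 0.52385
θ = 2·atan2(ρ, z) = 2·atan2(1.05044, 1.705) = 1.10434 rad
ℓ = θ/κ = 1.10434/0.52385 = 2.10811

0.5239 87.00 2.1081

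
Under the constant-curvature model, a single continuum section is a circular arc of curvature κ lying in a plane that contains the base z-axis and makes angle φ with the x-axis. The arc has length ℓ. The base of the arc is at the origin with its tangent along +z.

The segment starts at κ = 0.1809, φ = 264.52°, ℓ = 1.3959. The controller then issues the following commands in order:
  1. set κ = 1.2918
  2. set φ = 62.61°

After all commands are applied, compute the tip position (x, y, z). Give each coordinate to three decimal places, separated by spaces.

initial: κ=0.1809, φ=264.52°, ℓ=1.3959
cmd 1: set κ=1.2918 → (κ,φ,ℓ)=(1.2918,264.52°,1.3959) → tip=(-0.0910,-0.9481,0.7533)
cmd 2: set φ=62.61° → (κ,φ,ℓ)=(1.2918,62.61°,1.3959) → tip=(0.4382,0.8457,0.7533)

0.438 0.846 0.753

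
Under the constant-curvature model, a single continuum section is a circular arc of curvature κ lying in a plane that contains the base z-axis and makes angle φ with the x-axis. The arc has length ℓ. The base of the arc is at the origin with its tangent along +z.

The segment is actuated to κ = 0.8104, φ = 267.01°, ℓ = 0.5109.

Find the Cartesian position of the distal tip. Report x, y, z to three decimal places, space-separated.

-0.005 -0.104 0.496

θ = κ·ℓ = 0.8104 × 0.5109 = 0.41403 rad
ρ = (1 − cos θ)/κ = (1 − 0.91551)/0.8104 = 0.10426
z = sin θ / κ = 0.40231/0.8104 = 0.49643
x = ρ cos φ = 0.10426 × cos(267.01°) = -0.00544
y = ρ sin φ = 0.10426 × sin(267.01°) = -0.10412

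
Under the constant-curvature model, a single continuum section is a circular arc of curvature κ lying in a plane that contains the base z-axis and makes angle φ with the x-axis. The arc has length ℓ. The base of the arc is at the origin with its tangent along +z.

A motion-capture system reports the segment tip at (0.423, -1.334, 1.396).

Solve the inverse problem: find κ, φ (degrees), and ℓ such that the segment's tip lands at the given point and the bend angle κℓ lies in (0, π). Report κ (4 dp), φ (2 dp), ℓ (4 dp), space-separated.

0.7163 287.59 2.1963

ρ = √(x²+y²) = √(0.423² + -1.334²) = 1.39946
φ = atan2(y, x) mod 360° = atan2(-1.334, 0.423) = 287.5934°
|p|² = ρ² + z² = 1.39946² + 1.396² = 3.90730
κ = 2ρ / |p|² = 2×1.39946 / 3.90730 = 0.71633
θ = 2·atan2(ρ, z) = 2·atan2(1.39946, 1.396) = 1.57327 rad
ℓ = θ/κ = 1.57327/0.71633 = 2.19629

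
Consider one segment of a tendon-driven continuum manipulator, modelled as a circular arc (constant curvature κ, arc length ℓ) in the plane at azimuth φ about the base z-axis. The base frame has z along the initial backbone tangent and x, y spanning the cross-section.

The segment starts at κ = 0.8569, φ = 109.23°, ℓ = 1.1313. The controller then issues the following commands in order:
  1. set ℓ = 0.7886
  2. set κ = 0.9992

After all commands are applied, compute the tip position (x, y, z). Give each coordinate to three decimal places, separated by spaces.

-0.097 0.278 0.709

initial: κ=0.8569, φ=109.23°, ℓ=1.1313
cmd 1: set ℓ=0.7886 → (κ,φ,ℓ)=(0.8569,109.23°,0.7886) → tip=(-0.0845,0.2422,0.7299)
cmd 2: set κ=0.9992 → (κ,φ,ℓ)=(0.9992,109.23°,0.7886) → tip=(-0.0971,0.2785,0.7095)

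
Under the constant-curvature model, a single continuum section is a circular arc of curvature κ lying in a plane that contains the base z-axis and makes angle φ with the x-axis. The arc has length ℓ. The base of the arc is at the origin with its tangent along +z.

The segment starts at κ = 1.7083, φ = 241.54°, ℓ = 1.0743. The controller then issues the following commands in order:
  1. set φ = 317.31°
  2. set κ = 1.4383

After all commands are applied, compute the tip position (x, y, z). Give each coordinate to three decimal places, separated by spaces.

0.498 -0.459 0.695

initial: κ=1.7083, φ=241.54°, ℓ=1.0743
cmd 1: set φ=317.31° → (κ,φ,ℓ)=(1.7083,317.31°,1.0743) → tip=(0.5427,-0.5006,0.5650)
cmd 2: set κ=1.4383 → (κ,φ,ℓ)=(1.4383,317.31°,1.0743) → tip=(0.4979,-0.4593,0.6950)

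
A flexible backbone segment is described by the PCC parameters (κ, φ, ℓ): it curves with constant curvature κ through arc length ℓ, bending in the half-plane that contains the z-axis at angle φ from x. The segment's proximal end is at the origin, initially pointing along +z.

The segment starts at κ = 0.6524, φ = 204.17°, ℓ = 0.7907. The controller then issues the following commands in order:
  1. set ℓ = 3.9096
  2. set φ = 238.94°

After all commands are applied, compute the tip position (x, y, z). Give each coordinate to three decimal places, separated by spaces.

initial: κ=0.6524, φ=204.17°, ℓ=0.7907
cmd 1: set ℓ=3.9096 → (κ,φ,ℓ)=(0.6524,204.17°,3.9096) → tip=(-2.5597,-1.1488,0.8540)
cmd 2: set φ=238.94° → (κ,φ,ℓ)=(0.6524,238.94°,3.9096) → tip=(-1.4475,-2.4034,0.8540)

-1.448 -2.403 0.854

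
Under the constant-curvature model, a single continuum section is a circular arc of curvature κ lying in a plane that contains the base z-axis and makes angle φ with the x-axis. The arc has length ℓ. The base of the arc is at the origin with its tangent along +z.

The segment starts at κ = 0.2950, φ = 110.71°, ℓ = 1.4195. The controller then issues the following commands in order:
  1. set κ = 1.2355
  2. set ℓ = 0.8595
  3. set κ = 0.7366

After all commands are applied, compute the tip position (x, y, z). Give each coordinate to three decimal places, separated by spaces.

initial: κ=0.2950, φ=110.71°, ℓ=1.4195
cmd 1: set κ=1.2355 → (κ,φ,ℓ)=(1.2355,110.71°,1.4195) → tip=(-0.3383,0.8949,0.7959)
cmd 2: set ℓ=0.8595 → (κ,φ,ℓ)=(1.2355,110.71°,0.8595) → tip=(-0.1468,0.3882,0.7068)
cmd 3: set κ=0.7366 → (κ,φ,ℓ)=(0.7366,110.71°,0.8595) → tip=(-0.0930,0.2461,0.8032)

-0.093 0.246 0.803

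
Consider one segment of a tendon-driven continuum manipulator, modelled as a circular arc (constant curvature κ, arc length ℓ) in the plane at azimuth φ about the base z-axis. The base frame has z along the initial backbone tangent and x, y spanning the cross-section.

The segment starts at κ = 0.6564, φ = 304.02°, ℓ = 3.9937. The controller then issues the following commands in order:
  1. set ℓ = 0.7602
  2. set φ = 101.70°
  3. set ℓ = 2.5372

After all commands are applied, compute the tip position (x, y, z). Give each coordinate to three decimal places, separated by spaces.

initial: κ=0.6564, φ=304.02°, ℓ=3.9937
cmd 1: set ℓ=0.7602 → (κ,φ,ℓ)=(0.6564,304.02°,0.7602) → tip=(0.1039,-0.1540,0.7290)
cmd 2: set φ=101.70° → (κ,φ,ℓ)=(0.6564,101.70°,0.7602) → tip=(-0.0377,0.1819,0.7290)
cmd 3: set ℓ=2.5372 → (κ,φ,ℓ)=(0.6564,101.70°,2.5372) → tip=(-0.3381,1.6328,1.5166)

-0.338 1.633 1.517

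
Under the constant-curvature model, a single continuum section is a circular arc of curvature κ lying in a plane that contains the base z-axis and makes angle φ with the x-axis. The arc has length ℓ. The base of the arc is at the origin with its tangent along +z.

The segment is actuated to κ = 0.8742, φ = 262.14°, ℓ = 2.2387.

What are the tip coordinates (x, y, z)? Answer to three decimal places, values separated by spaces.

θ = κ·ℓ = 0.8742 × 2.2387 = 1.95707 rad
ρ = (1 − cos θ)/κ = (1 − -0.37674)/0.8742 = 1.57486
z = sin θ / κ = 0.92632/0.8742 = 1.05962
x = ρ cos φ = 1.57486 × cos(262.14°) = -0.21537
y = ρ sin φ = 1.57486 × sin(262.14°) = -1.56006

-0.215 -1.560 1.060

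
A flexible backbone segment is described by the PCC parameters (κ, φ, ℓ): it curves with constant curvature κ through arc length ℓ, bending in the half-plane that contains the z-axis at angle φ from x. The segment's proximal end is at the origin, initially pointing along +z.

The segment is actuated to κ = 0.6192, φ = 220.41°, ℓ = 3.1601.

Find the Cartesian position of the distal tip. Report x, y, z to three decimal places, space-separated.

-1.693 -1.441 1.496

θ = κ·ℓ = 0.6192 × 3.1601 = 1.95673 rad
ρ = (1 − cos θ)/κ = (1 − -0.37643)/0.6192 = 2.22291
z = sin θ / κ = 0.92645/0.6192 = 1.49620
x = ρ cos φ = 2.22291 × cos(220.41°) = -1.69258
y = ρ sin φ = 2.22291 × sin(220.41°) = -1.44101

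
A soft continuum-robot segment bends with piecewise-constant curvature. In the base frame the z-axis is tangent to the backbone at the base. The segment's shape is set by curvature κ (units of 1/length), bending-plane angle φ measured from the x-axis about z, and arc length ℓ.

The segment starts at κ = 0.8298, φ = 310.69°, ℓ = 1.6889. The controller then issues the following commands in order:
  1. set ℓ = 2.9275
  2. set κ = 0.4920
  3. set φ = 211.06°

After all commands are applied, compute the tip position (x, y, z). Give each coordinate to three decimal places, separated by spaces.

-1.515 -0.912 2.015

initial: κ=0.8298, φ=310.69°, ℓ=1.6889
cmd 1: set ℓ=2.9275 → (κ,φ,ℓ)=(0.8298,310.69°,2.9275) → tip=(1.3803,-1.6053,0.7877)
cmd 2: set κ=0.4920 → (κ,φ,ℓ)=(0.4920,310.69°,2.9275) → tip=(1.1527,-1.3407,2.0152)
cmd 3: set φ=211.06° → (κ,φ,ℓ)=(0.4920,211.06°,2.9275) → tip=(-1.5146,-0.9122,2.0152)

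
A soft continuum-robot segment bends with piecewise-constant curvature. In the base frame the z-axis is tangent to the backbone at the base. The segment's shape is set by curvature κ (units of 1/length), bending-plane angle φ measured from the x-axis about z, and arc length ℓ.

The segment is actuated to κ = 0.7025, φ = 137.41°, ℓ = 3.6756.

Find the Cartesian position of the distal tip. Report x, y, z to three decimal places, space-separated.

-1.936 1.780 0.756

θ = κ·ℓ = 0.7025 × 3.6756 = 2.58211 rad
ρ = (1 − cos θ)/κ = (1 − -0.84753)/0.7025 = 2.62993
z = sin θ / κ = 0.53075/0.7025 = 0.75551
x = ρ cos φ = 2.62993 × cos(137.41°) = -1.93620
y = ρ sin φ = 2.62993 × sin(137.41°) = 1.77980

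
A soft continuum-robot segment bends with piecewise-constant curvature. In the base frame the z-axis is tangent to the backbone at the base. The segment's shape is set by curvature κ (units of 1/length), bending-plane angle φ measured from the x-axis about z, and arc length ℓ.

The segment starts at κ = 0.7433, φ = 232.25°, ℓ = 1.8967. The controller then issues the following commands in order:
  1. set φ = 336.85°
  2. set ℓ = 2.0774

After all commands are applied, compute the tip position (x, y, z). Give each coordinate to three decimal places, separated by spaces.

initial: κ=0.7433, φ=232.25°, ℓ=1.8967
cmd 1: set φ=336.85° → (κ,φ,ℓ)=(0.7433,336.85°,1.8967) → tip=(1.0387,-0.4441,1.3280)
cmd 2: set ℓ=2.0774 → (κ,φ,ℓ)=(0.7433,336.85°,2.0774) → tip=(1.2040,-0.5148,1.3449)

1.204 -0.515 1.345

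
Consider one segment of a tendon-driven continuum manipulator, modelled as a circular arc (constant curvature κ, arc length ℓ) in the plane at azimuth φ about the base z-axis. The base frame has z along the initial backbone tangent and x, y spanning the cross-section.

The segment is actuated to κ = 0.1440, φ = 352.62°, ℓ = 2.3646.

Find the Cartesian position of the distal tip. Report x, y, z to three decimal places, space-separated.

0.395 -0.051 2.319

θ = κ·ℓ = 0.1440 × 2.3646 = 0.34050 rad
ρ = (1 − cos θ)/κ = (1 − 0.94259)/0.1440 = 0.39870
z = sin θ / κ = 0.33396/0.1440 = 2.31917
x = ρ cos φ = 0.39870 × cos(352.62°) = 0.39540
y = ρ sin φ = 0.39870 × sin(352.62°) = -0.05121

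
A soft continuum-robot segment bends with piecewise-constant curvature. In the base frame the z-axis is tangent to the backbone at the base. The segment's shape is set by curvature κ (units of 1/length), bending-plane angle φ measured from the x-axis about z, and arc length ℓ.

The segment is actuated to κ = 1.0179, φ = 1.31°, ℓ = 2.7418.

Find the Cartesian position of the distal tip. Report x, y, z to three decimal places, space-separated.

1.905 0.044 0.338

θ = κ·ℓ = 1.0179 × 2.7418 = 2.79088 rad
ρ = (1 − cos θ)/κ = (1 − -0.93913)/1.0179 = 1.90503
z = sin θ / κ = 0.34357/1.0179 = 0.33753
x = ρ cos φ = 1.90503 × cos(1.31°) = 1.90453
y = ρ sin φ = 1.90503 × sin(1.31°) = 0.04355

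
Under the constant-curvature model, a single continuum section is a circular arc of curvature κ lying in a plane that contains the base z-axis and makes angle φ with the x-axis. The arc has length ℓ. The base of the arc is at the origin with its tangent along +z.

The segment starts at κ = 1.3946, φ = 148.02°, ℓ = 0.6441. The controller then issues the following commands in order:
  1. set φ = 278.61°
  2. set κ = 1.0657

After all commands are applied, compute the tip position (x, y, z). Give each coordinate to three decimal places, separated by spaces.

0.032 -0.210 0.595

initial: κ=1.3946, φ=148.02°, ℓ=0.6441
cmd 1: set φ=278.61° → (κ,φ,ℓ)=(1.3946,278.61°,0.6441) → tip=(0.0405,-0.2673,0.5609)
cmd 2: set κ=1.0657 → (κ,φ,ℓ)=(1.0657,278.61°,0.6441) → tip=(0.0318,-0.2101,0.5947)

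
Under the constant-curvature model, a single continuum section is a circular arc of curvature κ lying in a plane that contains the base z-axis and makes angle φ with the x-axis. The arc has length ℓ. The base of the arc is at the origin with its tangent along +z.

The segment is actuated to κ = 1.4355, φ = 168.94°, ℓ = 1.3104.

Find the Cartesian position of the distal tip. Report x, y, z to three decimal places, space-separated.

-0.892 0.174 0.663

θ = κ·ℓ = 1.4355 × 1.3104 = 1.88108 rad
ρ = (1 − cos θ)/κ = (1 − -0.30533)/1.4355 = 0.90932
z = sin θ / κ = 0.95225/1.4355 = 0.66336
x = ρ cos φ = 0.90932 × cos(168.94°) = -0.89243
y = ρ sin φ = 0.90932 × sin(168.94°) = 0.17444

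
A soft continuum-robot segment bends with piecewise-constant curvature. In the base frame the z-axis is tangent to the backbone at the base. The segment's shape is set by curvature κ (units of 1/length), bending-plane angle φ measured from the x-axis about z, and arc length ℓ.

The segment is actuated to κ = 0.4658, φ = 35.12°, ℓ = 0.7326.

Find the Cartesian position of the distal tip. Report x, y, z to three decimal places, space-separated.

0.101 0.071 0.718

θ = κ·ℓ = 0.4658 × 0.7326 = 0.34125 rad
ρ = (1 − cos θ)/κ = (1 − 0.94234)/0.4658 = 0.12379
z = sin θ / κ = 0.33466/0.4658 = 0.71846
x = ρ cos φ = 0.12379 × cos(35.12°) = 0.10125
y = ρ sin φ = 0.12379 × sin(35.12°) = 0.07122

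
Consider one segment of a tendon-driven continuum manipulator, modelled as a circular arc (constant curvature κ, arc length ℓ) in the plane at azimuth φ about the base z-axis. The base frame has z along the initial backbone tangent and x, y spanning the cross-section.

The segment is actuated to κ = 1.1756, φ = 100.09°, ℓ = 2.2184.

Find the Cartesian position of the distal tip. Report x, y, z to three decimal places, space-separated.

-0.277 1.559 0.433

θ = κ·ℓ = 1.1756 × 2.2184 = 2.60795 rad
ρ = (1 − cos θ)/κ = (1 − -0.86096)/1.1756 = 1.58299
z = sin θ / κ = 0.50867/1.1756 = 0.43269
x = ρ cos φ = 1.58299 × cos(100.09°) = -0.27733
y = ρ sin φ = 1.58299 × sin(100.09°) = 1.55850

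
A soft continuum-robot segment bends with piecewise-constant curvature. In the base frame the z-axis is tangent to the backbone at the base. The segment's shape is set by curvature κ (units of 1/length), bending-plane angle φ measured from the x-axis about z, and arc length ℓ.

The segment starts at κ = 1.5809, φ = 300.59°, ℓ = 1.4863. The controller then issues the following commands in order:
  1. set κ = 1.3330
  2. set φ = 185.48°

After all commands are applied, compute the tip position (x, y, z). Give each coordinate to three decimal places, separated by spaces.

initial: κ=1.5809, φ=300.59°, ℓ=1.4863
cmd 1: set κ=1.3330 → (κ,φ,ℓ)=(1.3330,300.59°,1.4863) → tip=(0.5341,-0.9035,0.6879)
cmd 2: set φ=185.48° → (κ,φ,ℓ)=(1.3330,185.48°,1.4863) → tip=(-1.0447,-0.1002,0.6879)

-1.045 -0.100 0.688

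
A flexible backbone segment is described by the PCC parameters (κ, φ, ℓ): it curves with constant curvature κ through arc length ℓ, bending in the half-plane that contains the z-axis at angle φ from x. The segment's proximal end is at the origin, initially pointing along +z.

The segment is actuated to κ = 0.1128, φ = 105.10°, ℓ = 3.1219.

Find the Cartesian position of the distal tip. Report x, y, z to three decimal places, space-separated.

θ = κ·ℓ = 0.1128 × 3.1219 = 0.35215 rad
ρ = (1 − cos θ)/κ = (1 − 0.93863)/0.1128 = 0.54403
z = sin θ / κ = 0.34492/0.1128 = 3.05777
x = ρ cos φ = 0.54403 × cos(105.10°) = -0.14172
y = ρ sin φ = 0.54403 × sin(105.10°) = 0.52525

-0.142 0.525 3.058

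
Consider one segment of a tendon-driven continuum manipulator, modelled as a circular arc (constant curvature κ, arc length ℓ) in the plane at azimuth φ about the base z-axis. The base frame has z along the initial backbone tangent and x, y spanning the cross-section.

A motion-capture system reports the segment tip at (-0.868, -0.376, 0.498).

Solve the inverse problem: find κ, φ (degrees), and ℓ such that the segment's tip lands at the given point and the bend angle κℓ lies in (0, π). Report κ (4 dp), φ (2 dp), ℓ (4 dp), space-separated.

1.6555 203.42 1.3123

ρ = √(x²+y²) = √(-0.868² + -0.376²) = 0.94594
φ = atan2(y, x) mod 360° = atan2(-0.376, -0.868) = 203.4213°
|p|² = ρ² + z² = 0.94594² + 0.498² = 1.14280
κ = 2ρ / |p|² = 2×0.94594 / 1.14280 = 1.65547
θ = 2·atan2(ρ, z) = 2·atan2(0.94594, 0.498) = 2.17241 rad
ℓ = θ/κ = 2.17241/1.65547 = 1.31226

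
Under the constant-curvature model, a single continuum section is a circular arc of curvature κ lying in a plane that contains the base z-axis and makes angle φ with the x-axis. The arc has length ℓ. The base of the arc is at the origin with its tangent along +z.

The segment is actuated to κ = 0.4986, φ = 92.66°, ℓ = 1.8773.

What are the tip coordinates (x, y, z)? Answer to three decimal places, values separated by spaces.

θ = κ·ℓ = 0.4986 × 1.8773 = 0.93602 rad
ρ = (1 − cos θ)/κ = (1 − 0.59300)/0.4986 = 0.81629
z = sin θ / κ = 0.80521/0.4986 = 1.61493
x = ρ cos φ = 0.81629 × cos(92.66°) = -0.03788
y = ρ sin φ = 0.81629 × sin(92.66°) = 0.81541

-0.038 0.815 1.615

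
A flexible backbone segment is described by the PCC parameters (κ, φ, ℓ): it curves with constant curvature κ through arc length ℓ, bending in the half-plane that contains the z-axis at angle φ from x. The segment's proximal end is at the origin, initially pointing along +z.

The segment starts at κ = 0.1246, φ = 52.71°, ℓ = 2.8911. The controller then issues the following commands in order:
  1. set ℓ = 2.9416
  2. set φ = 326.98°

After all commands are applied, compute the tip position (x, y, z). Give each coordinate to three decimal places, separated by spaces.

initial: κ=0.1246, φ=52.71°, ℓ=2.8911
cmd 1: set ℓ=2.9416 → (κ,φ,ℓ)=(0.1246,52.71°,2.9416) → tip=(0.3230,0.4241,2.8762)
cmd 2: set φ=326.98° → (κ,φ,ℓ)=(0.1246,326.98°,2.9416) → tip=(0.4470,-0.2905,2.8762)

0.447 -0.290 2.876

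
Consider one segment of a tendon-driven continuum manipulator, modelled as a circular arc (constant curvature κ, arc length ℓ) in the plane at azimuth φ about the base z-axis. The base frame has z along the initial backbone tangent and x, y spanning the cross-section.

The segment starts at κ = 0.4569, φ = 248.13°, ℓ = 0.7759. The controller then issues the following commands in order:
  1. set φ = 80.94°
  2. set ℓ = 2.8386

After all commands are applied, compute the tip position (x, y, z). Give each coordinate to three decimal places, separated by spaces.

0.251 1.577 2.107

initial: κ=0.4569, φ=248.13°, ℓ=0.7759
cmd 1: set φ=80.94° → (κ,φ,ℓ)=(0.4569,80.94°,0.7759) → tip=(0.0214,0.1344,0.7597)
cmd 2: set ℓ=2.8386 → (κ,φ,ℓ)=(0.4569,80.94°,2.8386) → tip=(0.2514,1.5769,2.1071)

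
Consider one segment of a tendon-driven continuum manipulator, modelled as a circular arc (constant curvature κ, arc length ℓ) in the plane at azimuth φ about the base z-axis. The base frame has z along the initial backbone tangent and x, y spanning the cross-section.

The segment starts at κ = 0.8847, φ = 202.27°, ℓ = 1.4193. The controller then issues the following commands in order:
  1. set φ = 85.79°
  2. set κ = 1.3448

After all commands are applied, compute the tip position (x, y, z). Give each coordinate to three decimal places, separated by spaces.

initial: κ=0.8847, φ=202.27°, ℓ=1.4193
cmd 1: set φ=85.79° → (κ,φ,ℓ)=(0.8847,85.79°,1.4193) → tip=(0.0573,0.7779,1.0747)
cmd 2: set κ=1.3448 → (κ,φ,ℓ)=(1.3448,85.79°,1.4193) → tip=(0.0727,0.9874,0.7016)

0.073 0.987 0.702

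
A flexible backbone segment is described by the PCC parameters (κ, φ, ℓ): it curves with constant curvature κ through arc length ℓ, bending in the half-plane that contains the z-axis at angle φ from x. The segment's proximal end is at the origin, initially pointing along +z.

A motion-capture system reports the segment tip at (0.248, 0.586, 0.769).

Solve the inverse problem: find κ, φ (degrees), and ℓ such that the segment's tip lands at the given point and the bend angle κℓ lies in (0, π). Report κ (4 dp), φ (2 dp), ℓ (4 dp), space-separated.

1.2774 67.06 1.0823

ρ = √(x²+y²) = √(0.248² + 0.586²) = 0.63632
φ = atan2(y, x) mod 360° = atan2(0.586, 0.248) = 67.0615°
|p|² = ρ² + z² = 0.63632² + 0.769² = 0.99626
κ = 2ρ / |p|² = 2×0.63632 / 0.99626 = 1.27741
θ = 2·atan2(ρ, z) = 2·atan2(0.63632, 0.769) = 1.38253 rad
ℓ = θ/κ = 1.38253/1.27741 = 1.08229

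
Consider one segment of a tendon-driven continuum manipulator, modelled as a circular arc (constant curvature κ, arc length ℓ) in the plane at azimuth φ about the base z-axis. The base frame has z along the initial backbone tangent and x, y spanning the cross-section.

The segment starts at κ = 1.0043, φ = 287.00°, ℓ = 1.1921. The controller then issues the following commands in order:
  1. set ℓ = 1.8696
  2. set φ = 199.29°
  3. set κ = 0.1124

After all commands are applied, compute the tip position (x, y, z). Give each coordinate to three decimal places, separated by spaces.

-0.185 -0.065 1.856

initial: κ=1.0043, φ=287.00°, ℓ=1.1921
cmd 1: set ℓ=1.8696 → (κ,φ,ℓ)=(1.0043,287.00°,1.8696) → tip=(0.3791,-1.2398,0.9492)
cmd 2: set φ=199.29° → (κ,φ,ℓ)=(1.0043,199.29°,1.8696) → tip=(-1.2237,-0.4283,0.9492)
cmd 3: set κ=0.1124 → (κ,φ,ℓ)=(0.1124,199.29°,1.8696) → tip=(-0.1847,-0.0647,1.8559)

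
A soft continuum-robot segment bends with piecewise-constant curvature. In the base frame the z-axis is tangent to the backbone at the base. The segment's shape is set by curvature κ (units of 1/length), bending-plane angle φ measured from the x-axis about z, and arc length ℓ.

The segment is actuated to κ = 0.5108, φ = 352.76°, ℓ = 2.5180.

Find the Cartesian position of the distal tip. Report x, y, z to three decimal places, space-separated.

θ = κ·ℓ = 0.5108 × 2.5180 = 1.28619 rad
ρ = (1 − cos θ)/κ = (1 − 0.28078)/0.5108 = 1.40804
z = sin θ / κ = 0.95977/0.5108 = 1.87896
x = ρ cos φ = 1.40804 × cos(352.76°) = 1.39681
y = ρ sin φ = 1.40804 × sin(352.76°) = -0.17745

1.397 -0.177 1.879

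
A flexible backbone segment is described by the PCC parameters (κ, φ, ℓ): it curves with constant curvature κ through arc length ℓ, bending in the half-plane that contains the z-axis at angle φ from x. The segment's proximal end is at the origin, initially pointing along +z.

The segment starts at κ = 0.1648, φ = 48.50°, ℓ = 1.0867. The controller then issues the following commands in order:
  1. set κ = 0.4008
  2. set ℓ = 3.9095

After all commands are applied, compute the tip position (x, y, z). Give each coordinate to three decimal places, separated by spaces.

1.647 1.861 2.495

initial: κ=0.1648, φ=48.50°, ℓ=1.0867
cmd 1: set κ=0.4008 → (κ,φ,ℓ)=(0.4008,48.50°,1.0867) → tip=(0.1543,0.1745,1.0527)
cmd 2: set ℓ=3.9095 → (κ,φ,ℓ)=(0.4008,48.50°,3.9095) → tip=(1.6468,1.8614,2.4950)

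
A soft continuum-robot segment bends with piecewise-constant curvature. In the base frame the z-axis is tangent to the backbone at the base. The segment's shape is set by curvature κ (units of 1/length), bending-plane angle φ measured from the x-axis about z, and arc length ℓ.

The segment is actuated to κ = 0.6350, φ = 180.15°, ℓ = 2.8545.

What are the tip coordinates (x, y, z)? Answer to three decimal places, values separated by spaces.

-1.952 -0.005 1.529

θ = κ·ℓ = 0.6350 × 2.8545 = 1.81261 rad
ρ = (1 − cos θ)/κ = (1 − -0.23946)/0.6350 = 1.95191
z = sin θ / κ = 0.97091/0.6350 = 1.52899
x = ρ cos φ = 1.95191 × cos(180.15°) = -1.95190
y = ρ sin φ = 1.95191 × sin(180.15°) = -0.00511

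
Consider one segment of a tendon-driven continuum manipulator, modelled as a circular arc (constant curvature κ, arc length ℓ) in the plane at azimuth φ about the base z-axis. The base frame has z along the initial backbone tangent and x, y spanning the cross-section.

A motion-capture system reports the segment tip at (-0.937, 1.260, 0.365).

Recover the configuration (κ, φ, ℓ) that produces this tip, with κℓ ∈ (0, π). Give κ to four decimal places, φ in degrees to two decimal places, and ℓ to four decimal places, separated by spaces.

1.2084 126.64 2.2217

ρ = √(x²+y²) = √(-0.937² + 1.260²) = 1.57021
φ = atan2(y, x) mod 360° = atan2(1.260, -0.937) = 126.6364°
|p|² = ρ² + z² = 1.57021² + 0.365² = 2.59879
κ = 2ρ / |p|² = 2×1.57021 / 2.59879 = 1.20842
θ = 2·atan2(ρ, z) = 2·atan2(1.57021, 0.365) = 2.68480 rad
ℓ = θ/κ = 2.68480/1.20842 = 2.22175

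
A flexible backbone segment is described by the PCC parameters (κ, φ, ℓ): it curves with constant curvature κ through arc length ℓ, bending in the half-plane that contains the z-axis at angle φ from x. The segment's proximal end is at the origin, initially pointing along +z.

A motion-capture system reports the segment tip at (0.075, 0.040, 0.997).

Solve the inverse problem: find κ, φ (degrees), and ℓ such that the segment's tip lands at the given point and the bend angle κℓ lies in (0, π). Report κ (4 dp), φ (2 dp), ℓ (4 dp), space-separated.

ρ = √(x²+y²) = √(0.075² + 0.040²) = 0.08500
φ = atan2(y, x) mod 360° = atan2(0.040, 0.075) = 28.0725°
|p|² = ρ² + z² = 0.08500² + 0.997² = 1.00123
κ = 2ρ / |p|² = 2×0.08500 / 1.00123 = 0.16979
θ = 2·atan2(ρ, z) = 2·atan2(0.08500, 0.997) = 0.17010 rad
ℓ = θ/κ = 0.17010/0.16979 = 1.00182

0.1698 28.07 1.0018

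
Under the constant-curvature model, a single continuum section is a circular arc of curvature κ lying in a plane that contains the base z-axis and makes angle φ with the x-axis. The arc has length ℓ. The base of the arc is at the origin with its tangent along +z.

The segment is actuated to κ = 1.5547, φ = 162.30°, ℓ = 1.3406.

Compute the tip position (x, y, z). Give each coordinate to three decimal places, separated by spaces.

θ = κ·ℓ = 1.5547 × 1.3406 = 2.08423 rad
ρ = (1 − cos θ)/κ = (1 − -0.49117)/1.5547 = 0.95914
z = sin θ / κ = 0.87106/1.5547 = 0.56028
x = ρ cos φ = 0.95914 × cos(162.30°) = -0.91373
y = ρ sin φ = 0.95914 × sin(162.30°) = 0.29161

-0.914 0.292 0.560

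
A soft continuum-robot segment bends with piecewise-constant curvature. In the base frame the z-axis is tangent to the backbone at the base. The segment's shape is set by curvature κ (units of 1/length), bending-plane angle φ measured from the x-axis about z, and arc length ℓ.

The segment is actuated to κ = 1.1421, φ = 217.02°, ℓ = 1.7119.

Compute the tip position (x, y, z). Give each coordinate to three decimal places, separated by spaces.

-0.961 -0.725 0.812

θ = κ·ℓ = 1.1421 × 1.7119 = 1.95516 rad
ρ = (1 − cos θ)/κ = (1 − -0.37497)/1.1421 = 1.20390
z = sin θ / κ = 0.92704/1.1421 = 0.81169
x = ρ cos φ = 1.20390 × cos(217.02°) = -0.96122
y = ρ sin φ = 1.20390 × sin(217.02°) = -0.72486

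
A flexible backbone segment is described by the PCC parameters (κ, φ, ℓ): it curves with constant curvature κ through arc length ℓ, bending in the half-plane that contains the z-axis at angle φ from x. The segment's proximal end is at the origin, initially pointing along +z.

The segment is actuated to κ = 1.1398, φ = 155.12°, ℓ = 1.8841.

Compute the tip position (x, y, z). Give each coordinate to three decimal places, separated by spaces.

θ = κ·ℓ = 1.1398 × 1.8841 = 2.14750 rad
ρ = (1 − cos θ)/κ = (1 − -0.54526)/1.1398 = 1.35573
z = sin θ / κ = 0.83827/1.1398 = 0.73545
x = ρ cos φ = 1.35573 × cos(155.12°) = -1.22991
y = ρ sin φ = 1.35573 × sin(155.12°) = 0.57038

-1.230 0.570 0.735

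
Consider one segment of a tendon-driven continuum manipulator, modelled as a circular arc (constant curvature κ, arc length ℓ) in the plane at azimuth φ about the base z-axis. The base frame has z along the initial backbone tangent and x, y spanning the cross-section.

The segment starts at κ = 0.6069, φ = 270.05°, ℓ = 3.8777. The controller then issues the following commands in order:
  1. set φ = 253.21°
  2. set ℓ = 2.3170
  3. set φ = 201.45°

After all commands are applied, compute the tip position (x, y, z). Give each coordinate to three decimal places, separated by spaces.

-1.282 -0.504 1.625

initial: κ=0.6069, φ=270.05°, ℓ=3.8777
cmd 1: set φ=253.21° → (κ,φ,ℓ)=(0.6069,253.21°,3.8777) → tip=(-0.8116,-2.6898,1.1684)
cmd 2: set ℓ=2.3170 → (κ,φ,ℓ)=(0.6069,253.21°,2.3170) → tip=(-0.3980,-1.3190,1.6254)
cmd 3: set φ=201.45° → (κ,φ,ℓ)=(0.6069,201.45°,2.3170) → tip=(-1.2823,-0.5038,1.6254)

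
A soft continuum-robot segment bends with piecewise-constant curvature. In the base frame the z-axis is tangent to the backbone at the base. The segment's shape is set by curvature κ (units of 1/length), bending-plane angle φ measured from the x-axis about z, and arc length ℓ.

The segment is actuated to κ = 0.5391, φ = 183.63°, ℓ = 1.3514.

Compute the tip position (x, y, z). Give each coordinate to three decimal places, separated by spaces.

-0.470 -0.030 1.235

θ = κ·ℓ = 0.5391 × 1.3514 = 0.72854 rad
ρ = (1 − cos θ)/κ = (1 − 0.74615)/0.5391 = 0.47088
z = sin θ / κ = 0.66578/0.5391 = 1.23499
x = ρ cos φ = 0.47088 × cos(183.63°) = -0.46994
y = ρ sin φ = 0.47088 × sin(183.63°) = -0.02981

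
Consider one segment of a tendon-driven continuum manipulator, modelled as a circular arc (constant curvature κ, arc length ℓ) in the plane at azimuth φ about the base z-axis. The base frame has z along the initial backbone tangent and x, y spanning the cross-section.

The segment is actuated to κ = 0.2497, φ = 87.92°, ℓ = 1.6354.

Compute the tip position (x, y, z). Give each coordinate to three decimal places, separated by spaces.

θ = κ·ℓ = 0.2497 × 1.6354 = 0.40836 rad
ρ = (1 − cos θ)/κ = (1 − 0.91777)/0.2497 = 0.32930
z = sin θ / κ = 0.39710/0.2497 = 1.59032
x = ρ cos φ = 0.32930 × cos(87.92°) = 0.01195
y = ρ sin φ = 0.32930 × sin(87.92°) = 0.32908

0.012 0.329 1.590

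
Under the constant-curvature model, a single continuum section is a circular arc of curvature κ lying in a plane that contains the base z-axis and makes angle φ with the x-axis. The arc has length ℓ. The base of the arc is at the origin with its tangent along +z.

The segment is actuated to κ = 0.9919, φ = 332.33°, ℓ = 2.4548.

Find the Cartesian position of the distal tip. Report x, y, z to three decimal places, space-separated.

1.572 -0.824 0.655

θ = κ·ℓ = 0.9919 × 2.4548 = 2.43492 rad
ρ = (1 − cos θ)/κ = (1 − -0.76052)/0.9919 = 1.77490
z = sin θ / κ = 0.64931/0.9919 = 0.65461
x = ρ cos φ = 1.77490 × cos(332.33°) = 1.57192
y = ρ sin φ = 1.77490 × sin(332.33°) = -0.82423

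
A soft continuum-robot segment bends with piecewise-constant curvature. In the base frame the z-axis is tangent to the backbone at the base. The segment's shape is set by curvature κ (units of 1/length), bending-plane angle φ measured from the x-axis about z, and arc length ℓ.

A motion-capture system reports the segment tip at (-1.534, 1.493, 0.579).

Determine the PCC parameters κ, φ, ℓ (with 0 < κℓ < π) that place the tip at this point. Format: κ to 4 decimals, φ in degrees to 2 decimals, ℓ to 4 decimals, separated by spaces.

0.8706 135.78 3.0016

ρ = √(x²+y²) = √(-1.534² + 1.493²) = 2.14061
φ = atan2(y, x) mod 360° = atan2(1.493, -1.534) = 135.7760°
|p|² = ρ² + z² = 2.14061² + 0.579² = 4.91745
κ = 2ρ / |p|² = 2×2.14061 / 4.91745 = 0.87062
θ = 2·atan2(ρ, z) = 2·atan2(2.14061, 0.579) = 2.61327 rad
ℓ = θ/κ = 2.61327/0.87062 = 3.00162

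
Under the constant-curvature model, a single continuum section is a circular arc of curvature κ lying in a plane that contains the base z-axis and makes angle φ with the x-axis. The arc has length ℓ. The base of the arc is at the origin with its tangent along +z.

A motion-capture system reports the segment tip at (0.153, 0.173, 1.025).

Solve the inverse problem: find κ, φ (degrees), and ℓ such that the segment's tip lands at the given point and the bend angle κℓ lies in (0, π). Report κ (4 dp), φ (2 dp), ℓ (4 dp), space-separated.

ρ = √(x²+y²) = √(0.153² + 0.173²) = 0.23095
φ = atan2(y, x) mod 360° = atan2(0.173, 0.153) = 48.5107°
|p|² = ρ² + z² = 0.23095² + 1.025² = 1.10396
κ = 2ρ / |p|² = 2×0.23095 / 1.10396 = 0.41840
θ = 2·atan2(ρ, z) = 2·atan2(0.23095, 1.025) = 0.44323 rad
ℓ = θ/κ = 0.44323/0.41840 = 1.05935

0.4184 48.51 1.0593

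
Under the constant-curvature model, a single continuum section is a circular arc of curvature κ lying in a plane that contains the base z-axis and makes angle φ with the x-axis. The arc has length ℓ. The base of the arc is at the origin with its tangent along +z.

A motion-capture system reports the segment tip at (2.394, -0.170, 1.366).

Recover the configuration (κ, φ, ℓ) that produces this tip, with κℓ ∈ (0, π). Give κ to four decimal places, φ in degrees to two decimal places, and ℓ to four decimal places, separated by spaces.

ρ = √(x²+y²) = √(2.394² + -0.170²) = 2.40003
φ = atan2(y, x) mod 360° = atan2(-0.170, 2.394) = 355.9382°
|p|² = ρ² + z² = 2.40003² + 1.366² = 7.62609
κ = 2ρ / |p|² = 2×2.40003 / 7.62609 = 0.62943
θ = 2·atan2(ρ, z) = 2·atan2(2.40003, 1.366) = 2.10672 rad
ℓ = θ/κ = 2.10672/0.62943 = 3.34706

0.6294 355.94 3.3471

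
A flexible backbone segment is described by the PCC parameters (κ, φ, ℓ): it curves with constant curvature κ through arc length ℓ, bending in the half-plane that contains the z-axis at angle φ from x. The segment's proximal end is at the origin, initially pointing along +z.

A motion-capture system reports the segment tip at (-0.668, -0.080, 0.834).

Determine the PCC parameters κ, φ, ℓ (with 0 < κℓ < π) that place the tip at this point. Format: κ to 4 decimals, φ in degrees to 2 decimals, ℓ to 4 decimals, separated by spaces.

1.1719 186.83 1.1585

ρ = √(x²+y²) = √(-0.668² + -0.080²) = 0.67277
φ = atan2(y, x) mod 360° = atan2(-0.080, -0.668) = 186.8292°
|p|² = ρ² + z² = 0.67277² + 0.834² = 1.14818
κ = 2ρ / |p|² = 2×0.67277 / 1.14818 = 1.17190
θ = 2·atan2(ρ, z) = 2·atan2(0.67277, 0.834) = 1.35760 rad
ℓ = θ/κ = 1.35760/1.17190 = 1.15847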